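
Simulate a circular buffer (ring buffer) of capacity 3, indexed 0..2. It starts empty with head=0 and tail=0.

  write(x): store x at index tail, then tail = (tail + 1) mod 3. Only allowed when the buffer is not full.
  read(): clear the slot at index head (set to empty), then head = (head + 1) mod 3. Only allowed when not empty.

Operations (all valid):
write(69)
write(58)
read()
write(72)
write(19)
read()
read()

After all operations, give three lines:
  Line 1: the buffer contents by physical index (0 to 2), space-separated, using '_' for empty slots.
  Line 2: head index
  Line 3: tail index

Answer: 19 _ _
0
1

Derivation:
write(69): buf=[69 _ _], head=0, tail=1, size=1
write(58): buf=[69 58 _], head=0, tail=2, size=2
read(): buf=[_ 58 _], head=1, tail=2, size=1
write(72): buf=[_ 58 72], head=1, tail=0, size=2
write(19): buf=[19 58 72], head=1, tail=1, size=3
read(): buf=[19 _ 72], head=2, tail=1, size=2
read(): buf=[19 _ _], head=0, tail=1, size=1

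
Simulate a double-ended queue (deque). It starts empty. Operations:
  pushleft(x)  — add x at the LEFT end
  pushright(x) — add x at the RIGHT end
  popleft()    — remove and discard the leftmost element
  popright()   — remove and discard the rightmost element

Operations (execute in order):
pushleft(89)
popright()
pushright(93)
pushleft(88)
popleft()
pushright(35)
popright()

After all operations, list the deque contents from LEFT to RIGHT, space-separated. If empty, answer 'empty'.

Answer: 93

Derivation:
pushleft(89): [89]
popright(): []
pushright(93): [93]
pushleft(88): [88, 93]
popleft(): [93]
pushright(35): [93, 35]
popright(): [93]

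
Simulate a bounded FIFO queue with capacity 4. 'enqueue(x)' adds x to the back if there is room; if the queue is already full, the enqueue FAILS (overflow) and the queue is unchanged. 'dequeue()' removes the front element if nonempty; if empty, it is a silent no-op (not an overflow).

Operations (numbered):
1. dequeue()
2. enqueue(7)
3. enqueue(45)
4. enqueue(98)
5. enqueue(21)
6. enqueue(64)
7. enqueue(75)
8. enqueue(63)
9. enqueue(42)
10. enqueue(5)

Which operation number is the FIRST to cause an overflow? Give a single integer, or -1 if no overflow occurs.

1. dequeue(): empty, no-op, size=0
2. enqueue(7): size=1
3. enqueue(45): size=2
4. enqueue(98): size=3
5. enqueue(21): size=4
6. enqueue(64): size=4=cap → OVERFLOW (fail)
7. enqueue(75): size=4=cap → OVERFLOW (fail)
8. enqueue(63): size=4=cap → OVERFLOW (fail)
9. enqueue(42): size=4=cap → OVERFLOW (fail)
10. enqueue(5): size=4=cap → OVERFLOW (fail)

Answer: 6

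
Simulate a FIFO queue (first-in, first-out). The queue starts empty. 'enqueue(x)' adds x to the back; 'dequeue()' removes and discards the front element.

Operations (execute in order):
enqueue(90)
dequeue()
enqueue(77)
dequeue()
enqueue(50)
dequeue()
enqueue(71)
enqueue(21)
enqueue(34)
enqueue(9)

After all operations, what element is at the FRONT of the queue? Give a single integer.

Answer: 71

Derivation:
enqueue(90): queue = [90]
dequeue(): queue = []
enqueue(77): queue = [77]
dequeue(): queue = []
enqueue(50): queue = [50]
dequeue(): queue = []
enqueue(71): queue = [71]
enqueue(21): queue = [71, 21]
enqueue(34): queue = [71, 21, 34]
enqueue(9): queue = [71, 21, 34, 9]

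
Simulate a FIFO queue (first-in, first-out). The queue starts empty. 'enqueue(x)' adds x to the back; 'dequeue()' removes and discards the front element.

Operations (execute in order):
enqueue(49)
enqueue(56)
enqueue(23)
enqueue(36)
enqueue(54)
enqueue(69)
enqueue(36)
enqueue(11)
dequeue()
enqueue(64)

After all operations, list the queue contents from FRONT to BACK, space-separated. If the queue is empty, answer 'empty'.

Answer: 56 23 36 54 69 36 11 64

Derivation:
enqueue(49): [49]
enqueue(56): [49, 56]
enqueue(23): [49, 56, 23]
enqueue(36): [49, 56, 23, 36]
enqueue(54): [49, 56, 23, 36, 54]
enqueue(69): [49, 56, 23, 36, 54, 69]
enqueue(36): [49, 56, 23, 36, 54, 69, 36]
enqueue(11): [49, 56, 23, 36, 54, 69, 36, 11]
dequeue(): [56, 23, 36, 54, 69, 36, 11]
enqueue(64): [56, 23, 36, 54, 69, 36, 11, 64]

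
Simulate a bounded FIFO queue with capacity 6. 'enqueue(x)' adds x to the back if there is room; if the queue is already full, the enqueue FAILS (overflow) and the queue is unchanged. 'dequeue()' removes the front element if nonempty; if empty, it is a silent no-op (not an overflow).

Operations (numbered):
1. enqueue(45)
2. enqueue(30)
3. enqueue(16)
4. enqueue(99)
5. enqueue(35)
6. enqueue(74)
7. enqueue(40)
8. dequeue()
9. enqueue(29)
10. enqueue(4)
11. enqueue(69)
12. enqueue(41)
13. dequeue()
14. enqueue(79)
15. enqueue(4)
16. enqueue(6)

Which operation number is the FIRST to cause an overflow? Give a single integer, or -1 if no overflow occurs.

Answer: 7

Derivation:
1. enqueue(45): size=1
2. enqueue(30): size=2
3. enqueue(16): size=3
4. enqueue(99): size=4
5. enqueue(35): size=5
6. enqueue(74): size=6
7. enqueue(40): size=6=cap → OVERFLOW (fail)
8. dequeue(): size=5
9. enqueue(29): size=6
10. enqueue(4): size=6=cap → OVERFLOW (fail)
11. enqueue(69): size=6=cap → OVERFLOW (fail)
12. enqueue(41): size=6=cap → OVERFLOW (fail)
13. dequeue(): size=5
14. enqueue(79): size=6
15. enqueue(4): size=6=cap → OVERFLOW (fail)
16. enqueue(6): size=6=cap → OVERFLOW (fail)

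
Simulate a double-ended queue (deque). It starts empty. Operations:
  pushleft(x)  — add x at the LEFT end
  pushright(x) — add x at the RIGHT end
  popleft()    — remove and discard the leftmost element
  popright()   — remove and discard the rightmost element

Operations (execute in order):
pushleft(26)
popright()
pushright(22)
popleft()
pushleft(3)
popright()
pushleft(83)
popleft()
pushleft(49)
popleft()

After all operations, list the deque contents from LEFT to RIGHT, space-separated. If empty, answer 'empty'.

Answer: empty

Derivation:
pushleft(26): [26]
popright(): []
pushright(22): [22]
popleft(): []
pushleft(3): [3]
popright(): []
pushleft(83): [83]
popleft(): []
pushleft(49): [49]
popleft(): []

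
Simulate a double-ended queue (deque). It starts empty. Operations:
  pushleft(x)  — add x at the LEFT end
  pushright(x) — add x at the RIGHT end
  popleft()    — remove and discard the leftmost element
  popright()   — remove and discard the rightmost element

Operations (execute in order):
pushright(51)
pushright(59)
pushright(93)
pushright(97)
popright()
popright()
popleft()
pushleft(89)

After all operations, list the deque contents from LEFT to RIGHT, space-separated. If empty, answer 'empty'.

Answer: 89 59

Derivation:
pushright(51): [51]
pushright(59): [51, 59]
pushright(93): [51, 59, 93]
pushright(97): [51, 59, 93, 97]
popright(): [51, 59, 93]
popright(): [51, 59]
popleft(): [59]
pushleft(89): [89, 59]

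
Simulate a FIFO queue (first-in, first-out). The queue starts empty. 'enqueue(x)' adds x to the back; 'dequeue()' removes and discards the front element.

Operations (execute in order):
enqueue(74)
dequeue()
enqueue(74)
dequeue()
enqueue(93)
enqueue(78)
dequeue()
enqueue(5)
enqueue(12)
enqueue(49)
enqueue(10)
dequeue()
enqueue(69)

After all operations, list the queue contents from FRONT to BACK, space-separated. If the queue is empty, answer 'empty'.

Answer: 5 12 49 10 69

Derivation:
enqueue(74): [74]
dequeue(): []
enqueue(74): [74]
dequeue(): []
enqueue(93): [93]
enqueue(78): [93, 78]
dequeue(): [78]
enqueue(5): [78, 5]
enqueue(12): [78, 5, 12]
enqueue(49): [78, 5, 12, 49]
enqueue(10): [78, 5, 12, 49, 10]
dequeue(): [5, 12, 49, 10]
enqueue(69): [5, 12, 49, 10, 69]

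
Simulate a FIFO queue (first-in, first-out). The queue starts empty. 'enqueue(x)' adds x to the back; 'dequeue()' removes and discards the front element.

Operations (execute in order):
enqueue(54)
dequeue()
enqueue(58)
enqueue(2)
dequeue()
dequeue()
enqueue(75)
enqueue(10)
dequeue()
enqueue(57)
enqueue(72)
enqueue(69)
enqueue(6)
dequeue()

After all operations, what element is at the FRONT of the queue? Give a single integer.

Answer: 57

Derivation:
enqueue(54): queue = [54]
dequeue(): queue = []
enqueue(58): queue = [58]
enqueue(2): queue = [58, 2]
dequeue(): queue = [2]
dequeue(): queue = []
enqueue(75): queue = [75]
enqueue(10): queue = [75, 10]
dequeue(): queue = [10]
enqueue(57): queue = [10, 57]
enqueue(72): queue = [10, 57, 72]
enqueue(69): queue = [10, 57, 72, 69]
enqueue(6): queue = [10, 57, 72, 69, 6]
dequeue(): queue = [57, 72, 69, 6]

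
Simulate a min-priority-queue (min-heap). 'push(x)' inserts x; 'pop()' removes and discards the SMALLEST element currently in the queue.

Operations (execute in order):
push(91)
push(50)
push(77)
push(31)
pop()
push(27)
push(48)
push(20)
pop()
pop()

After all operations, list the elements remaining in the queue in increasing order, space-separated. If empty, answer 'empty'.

push(91): heap contents = [91]
push(50): heap contents = [50, 91]
push(77): heap contents = [50, 77, 91]
push(31): heap contents = [31, 50, 77, 91]
pop() → 31: heap contents = [50, 77, 91]
push(27): heap contents = [27, 50, 77, 91]
push(48): heap contents = [27, 48, 50, 77, 91]
push(20): heap contents = [20, 27, 48, 50, 77, 91]
pop() → 20: heap contents = [27, 48, 50, 77, 91]
pop() → 27: heap contents = [48, 50, 77, 91]

Answer: 48 50 77 91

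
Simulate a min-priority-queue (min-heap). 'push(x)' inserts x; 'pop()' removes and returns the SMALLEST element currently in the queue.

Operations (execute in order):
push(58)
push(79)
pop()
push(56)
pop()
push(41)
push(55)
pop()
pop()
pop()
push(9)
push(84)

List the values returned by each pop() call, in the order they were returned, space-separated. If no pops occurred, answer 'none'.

Answer: 58 56 41 55 79

Derivation:
push(58): heap contents = [58]
push(79): heap contents = [58, 79]
pop() → 58: heap contents = [79]
push(56): heap contents = [56, 79]
pop() → 56: heap contents = [79]
push(41): heap contents = [41, 79]
push(55): heap contents = [41, 55, 79]
pop() → 41: heap contents = [55, 79]
pop() → 55: heap contents = [79]
pop() → 79: heap contents = []
push(9): heap contents = [9]
push(84): heap contents = [9, 84]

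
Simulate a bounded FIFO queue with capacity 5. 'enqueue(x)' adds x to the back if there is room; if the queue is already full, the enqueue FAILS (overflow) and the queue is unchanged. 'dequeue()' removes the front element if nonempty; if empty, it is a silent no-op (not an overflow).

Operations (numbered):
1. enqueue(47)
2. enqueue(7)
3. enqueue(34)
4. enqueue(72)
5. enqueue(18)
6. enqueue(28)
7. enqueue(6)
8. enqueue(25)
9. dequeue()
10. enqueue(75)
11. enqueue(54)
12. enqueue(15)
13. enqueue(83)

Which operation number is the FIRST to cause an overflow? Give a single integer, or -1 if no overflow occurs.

Answer: 6

Derivation:
1. enqueue(47): size=1
2. enqueue(7): size=2
3. enqueue(34): size=3
4. enqueue(72): size=4
5. enqueue(18): size=5
6. enqueue(28): size=5=cap → OVERFLOW (fail)
7. enqueue(6): size=5=cap → OVERFLOW (fail)
8. enqueue(25): size=5=cap → OVERFLOW (fail)
9. dequeue(): size=4
10. enqueue(75): size=5
11. enqueue(54): size=5=cap → OVERFLOW (fail)
12. enqueue(15): size=5=cap → OVERFLOW (fail)
13. enqueue(83): size=5=cap → OVERFLOW (fail)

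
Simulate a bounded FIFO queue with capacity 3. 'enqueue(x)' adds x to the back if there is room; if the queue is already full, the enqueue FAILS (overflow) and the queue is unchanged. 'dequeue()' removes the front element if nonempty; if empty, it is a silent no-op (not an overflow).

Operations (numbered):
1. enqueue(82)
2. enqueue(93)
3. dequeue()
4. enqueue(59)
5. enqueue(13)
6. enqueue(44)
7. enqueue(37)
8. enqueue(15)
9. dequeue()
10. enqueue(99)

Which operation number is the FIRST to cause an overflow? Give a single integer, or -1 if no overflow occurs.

Answer: 6

Derivation:
1. enqueue(82): size=1
2. enqueue(93): size=2
3. dequeue(): size=1
4. enqueue(59): size=2
5. enqueue(13): size=3
6. enqueue(44): size=3=cap → OVERFLOW (fail)
7. enqueue(37): size=3=cap → OVERFLOW (fail)
8. enqueue(15): size=3=cap → OVERFLOW (fail)
9. dequeue(): size=2
10. enqueue(99): size=3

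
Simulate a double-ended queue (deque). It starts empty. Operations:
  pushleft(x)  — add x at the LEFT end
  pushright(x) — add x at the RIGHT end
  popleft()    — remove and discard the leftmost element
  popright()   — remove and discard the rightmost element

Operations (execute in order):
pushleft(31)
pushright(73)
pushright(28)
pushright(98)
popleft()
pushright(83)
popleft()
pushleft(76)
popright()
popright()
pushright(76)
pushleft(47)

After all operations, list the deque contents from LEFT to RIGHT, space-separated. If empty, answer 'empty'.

pushleft(31): [31]
pushright(73): [31, 73]
pushright(28): [31, 73, 28]
pushright(98): [31, 73, 28, 98]
popleft(): [73, 28, 98]
pushright(83): [73, 28, 98, 83]
popleft(): [28, 98, 83]
pushleft(76): [76, 28, 98, 83]
popright(): [76, 28, 98]
popright(): [76, 28]
pushright(76): [76, 28, 76]
pushleft(47): [47, 76, 28, 76]

Answer: 47 76 28 76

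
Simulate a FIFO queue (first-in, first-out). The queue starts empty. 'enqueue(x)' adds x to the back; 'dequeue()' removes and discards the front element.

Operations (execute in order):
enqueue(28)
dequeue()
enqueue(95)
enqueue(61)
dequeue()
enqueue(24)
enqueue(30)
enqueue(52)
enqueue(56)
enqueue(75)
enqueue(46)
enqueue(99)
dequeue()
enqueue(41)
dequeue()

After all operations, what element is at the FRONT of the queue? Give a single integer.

Answer: 30

Derivation:
enqueue(28): queue = [28]
dequeue(): queue = []
enqueue(95): queue = [95]
enqueue(61): queue = [95, 61]
dequeue(): queue = [61]
enqueue(24): queue = [61, 24]
enqueue(30): queue = [61, 24, 30]
enqueue(52): queue = [61, 24, 30, 52]
enqueue(56): queue = [61, 24, 30, 52, 56]
enqueue(75): queue = [61, 24, 30, 52, 56, 75]
enqueue(46): queue = [61, 24, 30, 52, 56, 75, 46]
enqueue(99): queue = [61, 24, 30, 52, 56, 75, 46, 99]
dequeue(): queue = [24, 30, 52, 56, 75, 46, 99]
enqueue(41): queue = [24, 30, 52, 56, 75, 46, 99, 41]
dequeue(): queue = [30, 52, 56, 75, 46, 99, 41]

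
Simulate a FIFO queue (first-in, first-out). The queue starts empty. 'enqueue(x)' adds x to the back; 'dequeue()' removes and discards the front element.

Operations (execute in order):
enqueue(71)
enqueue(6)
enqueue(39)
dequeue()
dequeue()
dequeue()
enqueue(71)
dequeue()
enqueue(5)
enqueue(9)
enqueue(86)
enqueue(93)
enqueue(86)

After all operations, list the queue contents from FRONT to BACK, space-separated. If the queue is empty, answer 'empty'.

enqueue(71): [71]
enqueue(6): [71, 6]
enqueue(39): [71, 6, 39]
dequeue(): [6, 39]
dequeue(): [39]
dequeue(): []
enqueue(71): [71]
dequeue(): []
enqueue(5): [5]
enqueue(9): [5, 9]
enqueue(86): [5, 9, 86]
enqueue(93): [5, 9, 86, 93]
enqueue(86): [5, 9, 86, 93, 86]

Answer: 5 9 86 93 86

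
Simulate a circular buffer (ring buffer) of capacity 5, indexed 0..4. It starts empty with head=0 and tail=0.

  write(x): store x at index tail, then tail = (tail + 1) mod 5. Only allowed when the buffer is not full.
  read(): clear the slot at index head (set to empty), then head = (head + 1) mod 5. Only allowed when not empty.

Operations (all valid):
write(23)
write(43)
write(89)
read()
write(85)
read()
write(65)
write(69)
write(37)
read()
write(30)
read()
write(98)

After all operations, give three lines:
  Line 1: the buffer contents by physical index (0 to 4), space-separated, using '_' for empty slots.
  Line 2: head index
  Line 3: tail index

write(23): buf=[23 _ _ _ _], head=0, tail=1, size=1
write(43): buf=[23 43 _ _ _], head=0, tail=2, size=2
write(89): buf=[23 43 89 _ _], head=0, tail=3, size=3
read(): buf=[_ 43 89 _ _], head=1, tail=3, size=2
write(85): buf=[_ 43 89 85 _], head=1, tail=4, size=3
read(): buf=[_ _ 89 85 _], head=2, tail=4, size=2
write(65): buf=[_ _ 89 85 65], head=2, tail=0, size=3
write(69): buf=[69 _ 89 85 65], head=2, tail=1, size=4
write(37): buf=[69 37 89 85 65], head=2, tail=2, size=5
read(): buf=[69 37 _ 85 65], head=3, tail=2, size=4
write(30): buf=[69 37 30 85 65], head=3, tail=3, size=5
read(): buf=[69 37 30 _ 65], head=4, tail=3, size=4
write(98): buf=[69 37 30 98 65], head=4, tail=4, size=5

Answer: 69 37 30 98 65
4
4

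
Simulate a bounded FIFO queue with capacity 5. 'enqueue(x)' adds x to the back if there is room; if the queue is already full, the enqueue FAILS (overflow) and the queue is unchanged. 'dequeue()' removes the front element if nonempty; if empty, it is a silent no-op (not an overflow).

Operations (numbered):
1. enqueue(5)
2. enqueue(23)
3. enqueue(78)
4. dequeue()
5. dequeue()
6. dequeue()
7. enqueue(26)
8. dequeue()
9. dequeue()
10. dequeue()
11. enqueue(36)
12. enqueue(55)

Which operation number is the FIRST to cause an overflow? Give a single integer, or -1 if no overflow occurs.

Answer: -1

Derivation:
1. enqueue(5): size=1
2. enqueue(23): size=2
3. enqueue(78): size=3
4. dequeue(): size=2
5. dequeue(): size=1
6. dequeue(): size=0
7. enqueue(26): size=1
8. dequeue(): size=0
9. dequeue(): empty, no-op, size=0
10. dequeue(): empty, no-op, size=0
11. enqueue(36): size=1
12. enqueue(55): size=2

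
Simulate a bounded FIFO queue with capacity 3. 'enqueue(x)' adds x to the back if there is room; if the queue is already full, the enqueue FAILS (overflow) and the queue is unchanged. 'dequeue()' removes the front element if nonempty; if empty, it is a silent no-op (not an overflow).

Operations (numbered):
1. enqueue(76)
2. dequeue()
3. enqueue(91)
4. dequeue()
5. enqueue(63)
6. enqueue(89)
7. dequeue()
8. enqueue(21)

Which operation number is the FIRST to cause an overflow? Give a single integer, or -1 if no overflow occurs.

1. enqueue(76): size=1
2. dequeue(): size=0
3. enqueue(91): size=1
4. dequeue(): size=0
5. enqueue(63): size=1
6. enqueue(89): size=2
7. dequeue(): size=1
8. enqueue(21): size=2

Answer: -1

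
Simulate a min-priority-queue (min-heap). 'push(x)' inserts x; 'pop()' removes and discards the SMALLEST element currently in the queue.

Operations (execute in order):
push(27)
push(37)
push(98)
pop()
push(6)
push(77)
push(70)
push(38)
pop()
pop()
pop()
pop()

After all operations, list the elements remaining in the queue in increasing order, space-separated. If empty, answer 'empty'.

push(27): heap contents = [27]
push(37): heap contents = [27, 37]
push(98): heap contents = [27, 37, 98]
pop() → 27: heap contents = [37, 98]
push(6): heap contents = [6, 37, 98]
push(77): heap contents = [6, 37, 77, 98]
push(70): heap contents = [6, 37, 70, 77, 98]
push(38): heap contents = [6, 37, 38, 70, 77, 98]
pop() → 6: heap contents = [37, 38, 70, 77, 98]
pop() → 37: heap contents = [38, 70, 77, 98]
pop() → 38: heap contents = [70, 77, 98]
pop() → 70: heap contents = [77, 98]

Answer: 77 98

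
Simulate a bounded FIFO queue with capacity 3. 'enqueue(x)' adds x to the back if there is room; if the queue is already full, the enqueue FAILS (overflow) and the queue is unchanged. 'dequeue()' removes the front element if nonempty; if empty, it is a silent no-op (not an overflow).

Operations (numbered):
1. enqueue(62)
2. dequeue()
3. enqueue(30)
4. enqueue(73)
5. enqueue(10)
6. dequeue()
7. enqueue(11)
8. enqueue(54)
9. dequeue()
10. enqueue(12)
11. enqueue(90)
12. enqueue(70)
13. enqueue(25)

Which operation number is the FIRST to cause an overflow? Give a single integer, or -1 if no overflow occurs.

1. enqueue(62): size=1
2. dequeue(): size=0
3. enqueue(30): size=1
4. enqueue(73): size=2
5. enqueue(10): size=3
6. dequeue(): size=2
7. enqueue(11): size=3
8. enqueue(54): size=3=cap → OVERFLOW (fail)
9. dequeue(): size=2
10. enqueue(12): size=3
11. enqueue(90): size=3=cap → OVERFLOW (fail)
12. enqueue(70): size=3=cap → OVERFLOW (fail)
13. enqueue(25): size=3=cap → OVERFLOW (fail)

Answer: 8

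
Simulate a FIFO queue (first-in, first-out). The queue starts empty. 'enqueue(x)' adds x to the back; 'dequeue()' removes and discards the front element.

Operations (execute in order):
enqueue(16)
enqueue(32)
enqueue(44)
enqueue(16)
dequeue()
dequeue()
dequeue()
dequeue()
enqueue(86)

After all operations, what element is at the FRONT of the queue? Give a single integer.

Answer: 86

Derivation:
enqueue(16): queue = [16]
enqueue(32): queue = [16, 32]
enqueue(44): queue = [16, 32, 44]
enqueue(16): queue = [16, 32, 44, 16]
dequeue(): queue = [32, 44, 16]
dequeue(): queue = [44, 16]
dequeue(): queue = [16]
dequeue(): queue = []
enqueue(86): queue = [86]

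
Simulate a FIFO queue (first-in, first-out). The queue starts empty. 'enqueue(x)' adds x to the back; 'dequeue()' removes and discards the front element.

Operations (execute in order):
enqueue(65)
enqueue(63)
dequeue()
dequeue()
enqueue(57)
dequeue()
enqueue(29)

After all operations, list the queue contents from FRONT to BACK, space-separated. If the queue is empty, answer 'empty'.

Answer: 29

Derivation:
enqueue(65): [65]
enqueue(63): [65, 63]
dequeue(): [63]
dequeue(): []
enqueue(57): [57]
dequeue(): []
enqueue(29): [29]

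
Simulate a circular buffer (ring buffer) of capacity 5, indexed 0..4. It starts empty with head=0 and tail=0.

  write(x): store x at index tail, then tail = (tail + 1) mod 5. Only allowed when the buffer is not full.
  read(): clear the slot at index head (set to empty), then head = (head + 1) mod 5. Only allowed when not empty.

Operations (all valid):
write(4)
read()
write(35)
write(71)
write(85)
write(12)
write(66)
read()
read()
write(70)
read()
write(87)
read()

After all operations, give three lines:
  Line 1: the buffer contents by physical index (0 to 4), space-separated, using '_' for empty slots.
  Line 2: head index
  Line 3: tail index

write(4): buf=[4 _ _ _ _], head=0, tail=1, size=1
read(): buf=[_ _ _ _ _], head=1, tail=1, size=0
write(35): buf=[_ 35 _ _ _], head=1, tail=2, size=1
write(71): buf=[_ 35 71 _ _], head=1, tail=3, size=2
write(85): buf=[_ 35 71 85 _], head=1, tail=4, size=3
write(12): buf=[_ 35 71 85 12], head=1, tail=0, size=4
write(66): buf=[66 35 71 85 12], head=1, tail=1, size=5
read(): buf=[66 _ 71 85 12], head=2, tail=1, size=4
read(): buf=[66 _ _ 85 12], head=3, tail=1, size=3
write(70): buf=[66 70 _ 85 12], head=3, tail=2, size=4
read(): buf=[66 70 _ _ 12], head=4, tail=2, size=3
write(87): buf=[66 70 87 _ 12], head=4, tail=3, size=4
read(): buf=[66 70 87 _ _], head=0, tail=3, size=3

Answer: 66 70 87 _ _
0
3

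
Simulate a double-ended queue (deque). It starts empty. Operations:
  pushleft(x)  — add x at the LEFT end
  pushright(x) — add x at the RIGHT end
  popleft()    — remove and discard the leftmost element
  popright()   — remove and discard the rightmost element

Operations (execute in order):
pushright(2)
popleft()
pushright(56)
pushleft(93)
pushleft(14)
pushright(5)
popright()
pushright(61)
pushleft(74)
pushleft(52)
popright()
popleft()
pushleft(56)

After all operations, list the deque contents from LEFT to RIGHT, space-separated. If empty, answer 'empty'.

Answer: 56 74 14 93 56

Derivation:
pushright(2): [2]
popleft(): []
pushright(56): [56]
pushleft(93): [93, 56]
pushleft(14): [14, 93, 56]
pushright(5): [14, 93, 56, 5]
popright(): [14, 93, 56]
pushright(61): [14, 93, 56, 61]
pushleft(74): [74, 14, 93, 56, 61]
pushleft(52): [52, 74, 14, 93, 56, 61]
popright(): [52, 74, 14, 93, 56]
popleft(): [74, 14, 93, 56]
pushleft(56): [56, 74, 14, 93, 56]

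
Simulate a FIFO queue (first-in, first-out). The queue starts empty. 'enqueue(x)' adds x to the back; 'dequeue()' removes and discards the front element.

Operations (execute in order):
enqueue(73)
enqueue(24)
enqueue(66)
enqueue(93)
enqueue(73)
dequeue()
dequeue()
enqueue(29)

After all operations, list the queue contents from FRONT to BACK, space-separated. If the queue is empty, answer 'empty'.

Answer: 66 93 73 29

Derivation:
enqueue(73): [73]
enqueue(24): [73, 24]
enqueue(66): [73, 24, 66]
enqueue(93): [73, 24, 66, 93]
enqueue(73): [73, 24, 66, 93, 73]
dequeue(): [24, 66, 93, 73]
dequeue(): [66, 93, 73]
enqueue(29): [66, 93, 73, 29]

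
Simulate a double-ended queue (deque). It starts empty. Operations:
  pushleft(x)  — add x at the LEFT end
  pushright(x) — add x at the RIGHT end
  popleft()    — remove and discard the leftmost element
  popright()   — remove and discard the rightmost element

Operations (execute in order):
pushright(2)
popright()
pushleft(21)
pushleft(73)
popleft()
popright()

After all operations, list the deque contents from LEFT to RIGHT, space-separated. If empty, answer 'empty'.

Answer: empty

Derivation:
pushright(2): [2]
popright(): []
pushleft(21): [21]
pushleft(73): [73, 21]
popleft(): [21]
popright(): []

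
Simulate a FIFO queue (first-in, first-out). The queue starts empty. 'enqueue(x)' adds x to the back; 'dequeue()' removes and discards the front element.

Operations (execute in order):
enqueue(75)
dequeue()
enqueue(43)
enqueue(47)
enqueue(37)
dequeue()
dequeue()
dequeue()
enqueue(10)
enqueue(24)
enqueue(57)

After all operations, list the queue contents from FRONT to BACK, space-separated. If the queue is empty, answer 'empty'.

enqueue(75): [75]
dequeue(): []
enqueue(43): [43]
enqueue(47): [43, 47]
enqueue(37): [43, 47, 37]
dequeue(): [47, 37]
dequeue(): [37]
dequeue(): []
enqueue(10): [10]
enqueue(24): [10, 24]
enqueue(57): [10, 24, 57]

Answer: 10 24 57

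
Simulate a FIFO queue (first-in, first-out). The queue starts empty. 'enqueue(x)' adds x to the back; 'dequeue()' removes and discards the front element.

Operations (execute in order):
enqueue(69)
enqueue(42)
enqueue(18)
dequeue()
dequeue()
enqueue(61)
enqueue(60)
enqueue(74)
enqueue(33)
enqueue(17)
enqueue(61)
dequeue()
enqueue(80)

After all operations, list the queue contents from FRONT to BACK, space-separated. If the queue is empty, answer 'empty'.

Answer: 61 60 74 33 17 61 80

Derivation:
enqueue(69): [69]
enqueue(42): [69, 42]
enqueue(18): [69, 42, 18]
dequeue(): [42, 18]
dequeue(): [18]
enqueue(61): [18, 61]
enqueue(60): [18, 61, 60]
enqueue(74): [18, 61, 60, 74]
enqueue(33): [18, 61, 60, 74, 33]
enqueue(17): [18, 61, 60, 74, 33, 17]
enqueue(61): [18, 61, 60, 74, 33, 17, 61]
dequeue(): [61, 60, 74, 33, 17, 61]
enqueue(80): [61, 60, 74, 33, 17, 61, 80]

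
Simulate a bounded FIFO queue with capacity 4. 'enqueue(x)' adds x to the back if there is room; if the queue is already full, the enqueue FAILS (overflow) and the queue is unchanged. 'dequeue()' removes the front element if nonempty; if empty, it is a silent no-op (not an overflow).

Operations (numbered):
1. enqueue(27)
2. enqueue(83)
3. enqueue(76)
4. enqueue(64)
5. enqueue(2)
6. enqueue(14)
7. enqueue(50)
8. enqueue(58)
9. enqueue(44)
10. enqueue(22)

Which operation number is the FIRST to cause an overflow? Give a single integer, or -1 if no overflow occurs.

1. enqueue(27): size=1
2. enqueue(83): size=2
3. enqueue(76): size=3
4. enqueue(64): size=4
5. enqueue(2): size=4=cap → OVERFLOW (fail)
6. enqueue(14): size=4=cap → OVERFLOW (fail)
7. enqueue(50): size=4=cap → OVERFLOW (fail)
8. enqueue(58): size=4=cap → OVERFLOW (fail)
9. enqueue(44): size=4=cap → OVERFLOW (fail)
10. enqueue(22): size=4=cap → OVERFLOW (fail)

Answer: 5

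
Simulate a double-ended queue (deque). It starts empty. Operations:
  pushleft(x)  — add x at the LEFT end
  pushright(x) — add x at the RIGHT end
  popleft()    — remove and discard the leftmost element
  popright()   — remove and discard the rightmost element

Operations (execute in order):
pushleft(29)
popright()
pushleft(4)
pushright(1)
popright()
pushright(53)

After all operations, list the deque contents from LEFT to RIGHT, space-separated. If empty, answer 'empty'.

Answer: 4 53

Derivation:
pushleft(29): [29]
popright(): []
pushleft(4): [4]
pushright(1): [4, 1]
popright(): [4]
pushright(53): [4, 53]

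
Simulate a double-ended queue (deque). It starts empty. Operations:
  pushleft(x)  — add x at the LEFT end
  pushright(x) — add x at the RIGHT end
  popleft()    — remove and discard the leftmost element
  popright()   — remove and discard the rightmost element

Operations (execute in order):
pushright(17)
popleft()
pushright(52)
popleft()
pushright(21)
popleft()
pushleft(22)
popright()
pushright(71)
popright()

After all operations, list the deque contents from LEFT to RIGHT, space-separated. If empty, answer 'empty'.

Answer: empty

Derivation:
pushright(17): [17]
popleft(): []
pushright(52): [52]
popleft(): []
pushright(21): [21]
popleft(): []
pushleft(22): [22]
popright(): []
pushright(71): [71]
popright(): []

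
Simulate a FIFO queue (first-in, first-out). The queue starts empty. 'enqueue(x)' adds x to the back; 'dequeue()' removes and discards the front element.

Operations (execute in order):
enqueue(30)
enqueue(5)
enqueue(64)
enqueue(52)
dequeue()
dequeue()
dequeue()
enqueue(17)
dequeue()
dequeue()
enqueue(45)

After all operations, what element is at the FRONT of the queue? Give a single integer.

enqueue(30): queue = [30]
enqueue(5): queue = [30, 5]
enqueue(64): queue = [30, 5, 64]
enqueue(52): queue = [30, 5, 64, 52]
dequeue(): queue = [5, 64, 52]
dequeue(): queue = [64, 52]
dequeue(): queue = [52]
enqueue(17): queue = [52, 17]
dequeue(): queue = [17]
dequeue(): queue = []
enqueue(45): queue = [45]

Answer: 45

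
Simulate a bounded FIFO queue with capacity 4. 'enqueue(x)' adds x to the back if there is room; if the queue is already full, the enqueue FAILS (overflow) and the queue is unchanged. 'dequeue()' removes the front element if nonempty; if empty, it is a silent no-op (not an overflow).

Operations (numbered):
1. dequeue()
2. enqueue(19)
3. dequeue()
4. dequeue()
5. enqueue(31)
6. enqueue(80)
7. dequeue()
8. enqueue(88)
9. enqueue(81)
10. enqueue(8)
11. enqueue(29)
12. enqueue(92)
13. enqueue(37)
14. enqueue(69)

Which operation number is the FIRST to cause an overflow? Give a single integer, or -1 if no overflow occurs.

Answer: 11

Derivation:
1. dequeue(): empty, no-op, size=0
2. enqueue(19): size=1
3. dequeue(): size=0
4. dequeue(): empty, no-op, size=0
5. enqueue(31): size=1
6. enqueue(80): size=2
7. dequeue(): size=1
8. enqueue(88): size=2
9. enqueue(81): size=3
10. enqueue(8): size=4
11. enqueue(29): size=4=cap → OVERFLOW (fail)
12. enqueue(92): size=4=cap → OVERFLOW (fail)
13. enqueue(37): size=4=cap → OVERFLOW (fail)
14. enqueue(69): size=4=cap → OVERFLOW (fail)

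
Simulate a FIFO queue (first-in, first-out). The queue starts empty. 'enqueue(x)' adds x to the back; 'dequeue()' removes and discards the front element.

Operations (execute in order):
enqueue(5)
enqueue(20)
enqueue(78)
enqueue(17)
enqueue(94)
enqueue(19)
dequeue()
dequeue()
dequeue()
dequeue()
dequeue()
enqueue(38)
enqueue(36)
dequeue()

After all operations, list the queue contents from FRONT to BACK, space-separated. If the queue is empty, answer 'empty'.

Answer: 38 36

Derivation:
enqueue(5): [5]
enqueue(20): [5, 20]
enqueue(78): [5, 20, 78]
enqueue(17): [5, 20, 78, 17]
enqueue(94): [5, 20, 78, 17, 94]
enqueue(19): [5, 20, 78, 17, 94, 19]
dequeue(): [20, 78, 17, 94, 19]
dequeue(): [78, 17, 94, 19]
dequeue(): [17, 94, 19]
dequeue(): [94, 19]
dequeue(): [19]
enqueue(38): [19, 38]
enqueue(36): [19, 38, 36]
dequeue(): [38, 36]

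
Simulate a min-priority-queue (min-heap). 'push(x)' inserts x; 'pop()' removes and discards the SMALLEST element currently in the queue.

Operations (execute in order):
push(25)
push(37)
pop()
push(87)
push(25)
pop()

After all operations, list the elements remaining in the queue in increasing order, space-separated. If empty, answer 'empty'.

Answer: 37 87

Derivation:
push(25): heap contents = [25]
push(37): heap contents = [25, 37]
pop() → 25: heap contents = [37]
push(87): heap contents = [37, 87]
push(25): heap contents = [25, 37, 87]
pop() → 25: heap contents = [37, 87]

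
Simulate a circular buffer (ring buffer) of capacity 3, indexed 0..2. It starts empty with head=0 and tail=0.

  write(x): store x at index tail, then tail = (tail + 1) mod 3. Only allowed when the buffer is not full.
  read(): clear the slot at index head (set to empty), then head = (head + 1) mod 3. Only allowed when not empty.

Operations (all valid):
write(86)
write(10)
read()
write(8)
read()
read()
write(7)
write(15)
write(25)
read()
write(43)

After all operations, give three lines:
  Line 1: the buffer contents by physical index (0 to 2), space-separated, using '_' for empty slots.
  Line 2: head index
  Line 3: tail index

write(86): buf=[86 _ _], head=0, tail=1, size=1
write(10): buf=[86 10 _], head=0, tail=2, size=2
read(): buf=[_ 10 _], head=1, tail=2, size=1
write(8): buf=[_ 10 8], head=1, tail=0, size=2
read(): buf=[_ _ 8], head=2, tail=0, size=1
read(): buf=[_ _ _], head=0, tail=0, size=0
write(7): buf=[7 _ _], head=0, tail=1, size=1
write(15): buf=[7 15 _], head=0, tail=2, size=2
write(25): buf=[7 15 25], head=0, tail=0, size=3
read(): buf=[_ 15 25], head=1, tail=0, size=2
write(43): buf=[43 15 25], head=1, tail=1, size=3

Answer: 43 15 25
1
1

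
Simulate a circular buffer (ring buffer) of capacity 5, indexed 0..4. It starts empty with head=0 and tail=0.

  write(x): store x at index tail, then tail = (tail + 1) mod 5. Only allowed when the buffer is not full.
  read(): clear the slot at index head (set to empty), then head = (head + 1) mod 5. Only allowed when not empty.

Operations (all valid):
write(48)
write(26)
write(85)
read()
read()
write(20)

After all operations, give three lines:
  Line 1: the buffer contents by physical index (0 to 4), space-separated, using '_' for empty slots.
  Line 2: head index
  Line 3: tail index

write(48): buf=[48 _ _ _ _], head=0, tail=1, size=1
write(26): buf=[48 26 _ _ _], head=0, tail=2, size=2
write(85): buf=[48 26 85 _ _], head=0, tail=3, size=3
read(): buf=[_ 26 85 _ _], head=1, tail=3, size=2
read(): buf=[_ _ 85 _ _], head=2, tail=3, size=1
write(20): buf=[_ _ 85 20 _], head=2, tail=4, size=2

Answer: _ _ 85 20 _
2
4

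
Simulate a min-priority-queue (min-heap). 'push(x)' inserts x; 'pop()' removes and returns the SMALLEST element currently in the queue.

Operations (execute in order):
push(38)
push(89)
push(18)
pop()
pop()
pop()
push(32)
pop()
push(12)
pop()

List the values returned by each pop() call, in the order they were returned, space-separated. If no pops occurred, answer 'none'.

push(38): heap contents = [38]
push(89): heap contents = [38, 89]
push(18): heap contents = [18, 38, 89]
pop() → 18: heap contents = [38, 89]
pop() → 38: heap contents = [89]
pop() → 89: heap contents = []
push(32): heap contents = [32]
pop() → 32: heap contents = []
push(12): heap contents = [12]
pop() → 12: heap contents = []

Answer: 18 38 89 32 12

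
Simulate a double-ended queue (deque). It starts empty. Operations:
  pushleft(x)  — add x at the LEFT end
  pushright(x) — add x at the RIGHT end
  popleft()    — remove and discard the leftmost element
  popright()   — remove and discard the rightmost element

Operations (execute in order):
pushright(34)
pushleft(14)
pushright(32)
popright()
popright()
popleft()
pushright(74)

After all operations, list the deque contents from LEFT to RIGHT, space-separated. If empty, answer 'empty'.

Answer: 74

Derivation:
pushright(34): [34]
pushleft(14): [14, 34]
pushright(32): [14, 34, 32]
popright(): [14, 34]
popright(): [14]
popleft(): []
pushright(74): [74]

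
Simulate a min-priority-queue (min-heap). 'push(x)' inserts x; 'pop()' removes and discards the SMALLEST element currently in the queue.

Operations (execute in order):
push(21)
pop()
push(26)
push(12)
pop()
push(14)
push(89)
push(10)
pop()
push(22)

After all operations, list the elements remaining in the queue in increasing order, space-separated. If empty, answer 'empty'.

Answer: 14 22 26 89

Derivation:
push(21): heap contents = [21]
pop() → 21: heap contents = []
push(26): heap contents = [26]
push(12): heap contents = [12, 26]
pop() → 12: heap contents = [26]
push(14): heap contents = [14, 26]
push(89): heap contents = [14, 26, 89]
push(10): heap contents = [10, 14, 26, 89]
pop() → 10: heap contents = [14, 26, 89]
push(22): heap contents = [14, 22, 26, 89]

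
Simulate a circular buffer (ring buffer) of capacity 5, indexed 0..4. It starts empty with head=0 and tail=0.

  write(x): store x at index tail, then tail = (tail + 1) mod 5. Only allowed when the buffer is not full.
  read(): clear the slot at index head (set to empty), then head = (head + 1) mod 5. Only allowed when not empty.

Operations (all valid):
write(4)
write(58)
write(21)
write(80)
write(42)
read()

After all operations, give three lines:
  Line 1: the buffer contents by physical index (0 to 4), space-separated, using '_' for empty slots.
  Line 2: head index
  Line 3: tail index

Answer: _ 58 21 80 42
1
0

Derivation:
write(4): buf=[4 _ _ _ _], head=0, tail=1, size=1
write(58): buf=[4 58 _ _ _], head=0, tail=2, size=2
write(21): buf=[4 58 21 _ _], head=0, tail=3, size=3
write(80): buf=[4 58 21 80 _], head=0, tail=4, size=4
write(42): buf=[4 58 21 80 42], head=0, tail=0, size=5
read(): buf=[_ 58 21 80 42], head=1, tail=0, size=4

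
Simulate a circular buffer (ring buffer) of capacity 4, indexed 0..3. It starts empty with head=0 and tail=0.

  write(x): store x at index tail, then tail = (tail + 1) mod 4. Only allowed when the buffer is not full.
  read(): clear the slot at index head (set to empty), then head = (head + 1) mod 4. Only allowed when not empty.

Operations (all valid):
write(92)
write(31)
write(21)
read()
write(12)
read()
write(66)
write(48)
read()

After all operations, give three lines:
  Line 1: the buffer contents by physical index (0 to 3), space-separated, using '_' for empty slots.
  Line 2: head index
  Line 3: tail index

Answer: 66 48 _ 12
3
2

Derivation:
write(92): buf=[92 _ _ _], head=0, tail=1, size=1
write(31): buf=[92 31 _ _], head=0, tail=2, size=2
write(21): buf=[92 31 21 _], head=0, tail=3, size=3
read(): buf=[_ 31 21 _], head=1, tail=3, size=2
write(12): buf=[_ 31 21 12], head=1, tail=0, size=3
read(): buf=[_ _ 21 12], head=2, tail=0, size=2
write(66): buf=[66 _ 21 12], head=2, tail=1, size=3
write(48): buf=[66 48 21 12], head=2, tail=2, size=4
read(): buf=[66 48 _ 12], head=3, tail=2, size=3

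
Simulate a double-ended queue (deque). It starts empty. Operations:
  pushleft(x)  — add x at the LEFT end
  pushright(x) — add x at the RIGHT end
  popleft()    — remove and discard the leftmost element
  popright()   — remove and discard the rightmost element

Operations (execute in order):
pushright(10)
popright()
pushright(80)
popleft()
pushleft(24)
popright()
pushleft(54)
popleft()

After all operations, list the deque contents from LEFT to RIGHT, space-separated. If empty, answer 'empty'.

pushright(10): [10]
popright(): []
pushright(80): [80]
popleft(): []
pushleft(24): [24]
popright(): []
pushleft(54): [54]
popleft(): []

Answer: empty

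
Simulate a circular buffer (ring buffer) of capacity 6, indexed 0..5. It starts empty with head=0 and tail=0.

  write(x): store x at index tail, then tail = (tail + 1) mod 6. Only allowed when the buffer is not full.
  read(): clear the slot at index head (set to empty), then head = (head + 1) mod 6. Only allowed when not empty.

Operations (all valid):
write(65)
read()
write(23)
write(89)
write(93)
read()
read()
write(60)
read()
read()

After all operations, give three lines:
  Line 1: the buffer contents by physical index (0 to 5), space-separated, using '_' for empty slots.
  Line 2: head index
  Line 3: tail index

write(65): buf=[65 _ _ _ _ _], head=0, tail=1, size=1
read(): buf=[_ _ _ _ _ _], head=1, tail=1, size=0
write(23): buf=[_ 23 _ _ _ _], head=1, tail=2, size=1
write(89): buf=[_ 23 89 _ _ _], head=1, tail=3, size=2
write(93): buf=[_ 23 89 93 _ _], head=1, tail=4, size=3
read(): buf=[_ _ 89 93 _ _], head=2, tail=4, size=2
read(): buf=[_ _ _ 93 _ _], head=3, tail=4, size=1
write(60): buf=[_ _ _ 93 60 _], head=3, tail=5, size=2
read(): buf=[_ _ _ _ 60 _], head=4, tail=5, size=1
read(): buf=[_ _ _ _ _ _], head=5, tail=5, size=0

Answer: _ _ _ _ _ _
5
5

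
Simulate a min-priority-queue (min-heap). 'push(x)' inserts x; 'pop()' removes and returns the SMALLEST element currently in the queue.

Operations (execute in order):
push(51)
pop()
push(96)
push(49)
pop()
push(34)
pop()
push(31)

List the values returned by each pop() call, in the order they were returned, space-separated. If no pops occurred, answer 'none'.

Answer: 51 49 34

Derivation:
push(51): heap contents = [51]
pop() → 51: heap contents = []
push(96): heap contents = [96]
push(49): heap contents = [49, 96]
pop() → 49: heap contents = [96]
push(34): heap contents = [34, 96]
pop() → 34: heap contents = [96]
push(31): heap contents = [31, 96]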